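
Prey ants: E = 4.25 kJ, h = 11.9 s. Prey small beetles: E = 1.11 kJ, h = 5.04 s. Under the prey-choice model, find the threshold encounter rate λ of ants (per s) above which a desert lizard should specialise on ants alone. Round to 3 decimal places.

Drop small beetles once their profitability E₂/h₂ falls below the rate achievable on ants alone: E₂/h₂ = λE₁/(1 + λh₁).
Solve for λ: λE₁h₂ = E₂(1 + λh₁) → λ(E₁h₂ − E₂h₁) = E₂ → λ = E₂/(E₁h₂ − E₂h₁).
λ = 1.11/(4.25×5.04 − 1.11×11.9) = 1.11/8.211 = 0.1352 per s.

0.135 per s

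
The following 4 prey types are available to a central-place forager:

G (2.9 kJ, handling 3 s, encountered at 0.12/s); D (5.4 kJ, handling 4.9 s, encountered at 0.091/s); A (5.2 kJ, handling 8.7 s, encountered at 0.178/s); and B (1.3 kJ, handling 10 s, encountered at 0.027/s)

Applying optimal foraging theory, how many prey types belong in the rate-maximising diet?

Profitabilities (E/h, kJ/s): D 1.1, G 0.967, A 0.598, B 0.13. Add prey in this order while the next type's profitability exceeds the intake rate on those already taken.
Rate on top 1: 0.3399. G: 0.967 > 0.3399 → include.
Rate on top 2: 0.4648. A: 0.598 > 0.4648 → include.
Rate on top 3: 0.5262. B: 0.13 < 0.5262 → exclude; stop.
Optimal diet: D, G, A — 3 of 4 types.

3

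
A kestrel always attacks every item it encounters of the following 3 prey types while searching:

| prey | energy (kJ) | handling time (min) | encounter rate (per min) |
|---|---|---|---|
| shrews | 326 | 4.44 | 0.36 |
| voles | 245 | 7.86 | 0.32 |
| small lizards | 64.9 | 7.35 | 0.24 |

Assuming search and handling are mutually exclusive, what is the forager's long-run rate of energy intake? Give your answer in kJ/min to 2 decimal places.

R = Σλ_iE_i / (1 + Σλ_ih_i)
Numerator: 0.36×326 + 0.32×245 + 0.24×64.9 = 211.3
Denominator: 1 + 0.36×4.44 + 0.32×7.86 + 0.24×7.35 = 6.878
R = 211.3/6.878 = 30.73 kJ/min

30.73 kJ/min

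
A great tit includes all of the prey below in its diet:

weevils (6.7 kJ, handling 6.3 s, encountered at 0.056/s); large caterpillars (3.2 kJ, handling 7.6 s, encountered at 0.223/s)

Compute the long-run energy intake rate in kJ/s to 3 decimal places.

Energy encountered per unit search time: 0.056×6.7 + 0.223×3.2 = 1.089 kJ/s.
Handling time per unit search time: 0.056×6.3 + 0.223×7.6 = 2.048.
Rate = 1.089/(1 + 2.048) = 0.3573 kJ/s.

0.357 kJ/s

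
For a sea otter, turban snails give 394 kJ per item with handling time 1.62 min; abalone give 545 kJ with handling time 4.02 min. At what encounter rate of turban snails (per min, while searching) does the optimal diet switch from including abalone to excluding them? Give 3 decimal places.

Drop abalone once their profitability E₂/h₂ falls below the rate achievable on turban snails alone: E₂/h₂ = λE₁/(1 + λh₁).
Solve for λ: λE₁h₂ = E₂(1 + λh₁) → λ(E₁h₂ − E₂h₁) = E₂ → λ = E₂/(E₁h₂ − E₂h₁).
λ = 545/(394×4.02 − 545×1.62) = 545/701 = 0.7775 per min.

0.777 per min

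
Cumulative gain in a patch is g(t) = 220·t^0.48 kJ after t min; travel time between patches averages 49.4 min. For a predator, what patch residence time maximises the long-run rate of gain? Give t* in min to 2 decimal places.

By the marginal value theorem, leave when the instantaneous gain rate g'(t) equals the habitat-wide average g(t)/(T + t).
g'(t) = 0.48·220·t^-0.52. Setting 0.48·220·t^-0.52 = 220·t^0.48/(49.4+t) gives 0.48(49.4+t) = t, so 0.52·t = 0.48×49.4.
t* = 0.48×49.4/0.52 = 45.6 min.

45.60 min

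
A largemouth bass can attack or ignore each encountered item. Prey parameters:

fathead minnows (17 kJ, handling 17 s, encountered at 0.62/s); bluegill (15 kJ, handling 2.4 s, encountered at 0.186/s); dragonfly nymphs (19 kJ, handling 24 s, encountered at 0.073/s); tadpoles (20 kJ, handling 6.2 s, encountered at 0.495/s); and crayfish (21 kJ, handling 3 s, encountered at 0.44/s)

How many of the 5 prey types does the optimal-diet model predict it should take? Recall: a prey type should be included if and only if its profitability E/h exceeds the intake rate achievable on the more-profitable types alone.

Profitabilities (E/h, kJ/s): crayfish 7, bluegill 6.25, tadpoles 3.23, fathead minnows 1, dragonfly nymphs 0.792. Add prey in this order while the next type's profitability exceeds the intake rate on those already taken.
Rate on top 1: 3.983. bluegill: 6.25 > 3.983 → include.
Rate on top 2: 4.349. tadpoles: 3.23 < 4.349 → exclude; stop.
Optimal diet: crayfish, bluegill — 2 of 5 types.

2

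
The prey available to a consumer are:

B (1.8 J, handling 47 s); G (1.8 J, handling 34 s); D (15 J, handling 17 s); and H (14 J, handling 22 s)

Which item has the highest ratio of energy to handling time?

D

Profitability E/h (J/s): B = 1.8/47 = 0.0383, G = 1.8/34 = 0.0529, D = 15/17 = 0.882, H = 14/22 = 0.636.
Ranked: D > H > G > B.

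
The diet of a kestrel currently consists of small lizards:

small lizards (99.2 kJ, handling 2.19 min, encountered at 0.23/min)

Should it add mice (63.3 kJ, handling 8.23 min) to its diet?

Current rate: (0.23×99.2)/(1 + 0.23×2.19) = 15.17 kJ/min.
Profitability of mice: 63.3/8.23 = 7.691 kJ/min.
7.691 < 15.17, so adding mice would lower the average — exclude it.

No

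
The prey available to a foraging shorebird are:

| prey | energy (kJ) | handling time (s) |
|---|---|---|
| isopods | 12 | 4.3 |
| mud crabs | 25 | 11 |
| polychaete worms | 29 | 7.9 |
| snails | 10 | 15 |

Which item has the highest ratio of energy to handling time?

In descending order of E/h:
polychaete worms: 29/7.9 = 3.67 kJ/s
isopods: 12/4.3 = 2.79 kJ/s
mud crabs: 25/11 = 2.27 kJ/s
snails: 10/15 = 0.667 kJ/s

polychaete worms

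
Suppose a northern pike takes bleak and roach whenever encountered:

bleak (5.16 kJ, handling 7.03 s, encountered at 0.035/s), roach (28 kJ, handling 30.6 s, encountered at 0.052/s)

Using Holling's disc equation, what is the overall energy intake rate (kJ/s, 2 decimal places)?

R = Σλ_iE_i / (1 + Σλ_ih_i)
Numerator: 0.035×5.16 + 0.052×28 = 1.637
Denominator: 1 + 0.035×7.03 + 0.052×30.6 = 2.837
R = 1.637/2.837 = 0.5768 kJ/s

0.58 kJ/s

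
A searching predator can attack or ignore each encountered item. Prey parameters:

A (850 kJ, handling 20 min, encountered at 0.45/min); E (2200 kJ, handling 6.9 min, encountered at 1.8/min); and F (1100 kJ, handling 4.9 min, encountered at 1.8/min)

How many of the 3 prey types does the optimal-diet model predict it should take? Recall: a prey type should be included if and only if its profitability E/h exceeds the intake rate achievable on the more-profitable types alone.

1

E/h in descending order: E 319, F 224, A 42.5 kJ/min. The optimal diet is the largest prefix of this list for which every included type satisfies E_i/h_i > R on the types above it.
Rate on top 1: 295.1. F: 224 < 295.1 → exclude; stop.
Optimal diet: E — 1 of 3 types.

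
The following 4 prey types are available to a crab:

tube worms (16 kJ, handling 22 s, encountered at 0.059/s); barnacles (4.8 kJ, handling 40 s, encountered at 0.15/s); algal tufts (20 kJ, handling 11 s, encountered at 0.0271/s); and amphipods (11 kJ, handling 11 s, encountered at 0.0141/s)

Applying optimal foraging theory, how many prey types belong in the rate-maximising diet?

E/h in descending order: algal tufts 1.82, amphipods 1, tube worms 0.727, barnacles 0.12 kJ/s. The optimal diet is the largest prefix of this list for which every included type satisfies E_i/h_i > R on the types above it.
Rate on top 1: 0.4175. amphipods: 1 > 0.4175 → include.
Rate on top 2: 0.4797. tube worms: 0.727 > 0.4797 → include.
Rate on top 3: 0.5965. barnacles: 0.12 < 0.5965 → exclude; stop.
Optimal diet: algal tufts, amphipods, tube worms — 3 of 4 types.

3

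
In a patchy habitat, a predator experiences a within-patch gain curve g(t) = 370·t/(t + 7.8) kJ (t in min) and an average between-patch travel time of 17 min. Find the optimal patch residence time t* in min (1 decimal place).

By the marginal value theorem, leave when the instantaneous gain rate g'(t) equals the habitat-wide average g(t)/(T + t).
g'(t) = 370·7.8/(t + 7.8)². Setting 370·7.8/(t+7.8)² = 370t/[(t+7.8)(17+t)] gives 7.8(17+t) = t(t+7.8), so t² = 7.8×17 = 132.6.
t* = √132.6 = 11.52 min.

11.5 min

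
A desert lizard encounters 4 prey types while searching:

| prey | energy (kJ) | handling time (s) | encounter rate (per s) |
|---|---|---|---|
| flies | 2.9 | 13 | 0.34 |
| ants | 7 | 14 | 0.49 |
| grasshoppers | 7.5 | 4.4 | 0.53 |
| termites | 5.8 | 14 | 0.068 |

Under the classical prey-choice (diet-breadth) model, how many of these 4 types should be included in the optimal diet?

E/h in descending order: grasshoppers 1.7, ants 0.5, termites 0.414, flies 0.223 kJ/s. The optimal diet is the largest prefix of this list for which every included type satisfies E_i/h_i > R on the types above it.
Rate on top 1: 1.193. ants: 0.5 < 1.193 → exclude; stop.
Optimal diet: grasshoppers — 1 of 4 types.

1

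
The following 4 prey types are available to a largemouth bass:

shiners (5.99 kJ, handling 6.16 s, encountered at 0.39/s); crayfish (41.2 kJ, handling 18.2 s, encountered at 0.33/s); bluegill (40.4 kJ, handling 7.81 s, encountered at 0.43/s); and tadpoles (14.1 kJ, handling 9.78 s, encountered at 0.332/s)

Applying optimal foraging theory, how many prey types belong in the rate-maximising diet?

Rank by E/h (kJ/s): bluegill 5.17, crayfish 2.26, tadpoles 1.44, shiners 0.972. Include each in turn until the next type's E/h falls below the running intake rate.
Rate on top 1: 3.986. crayfish: 2.26 < 3.986 → exclude; stop.
Optimal diet: bluegill — 1 of 4 types.

1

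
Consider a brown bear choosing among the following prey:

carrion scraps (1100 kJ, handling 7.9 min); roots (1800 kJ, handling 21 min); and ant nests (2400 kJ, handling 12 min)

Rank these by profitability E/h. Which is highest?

ant nests

In descending order of E/h:
ant nests: 2400/12 = 200 kJ/min
carrion scraps: 1100/7.9 = 139 kJ/min
roots: 1800/21 = 85.7 kJ/min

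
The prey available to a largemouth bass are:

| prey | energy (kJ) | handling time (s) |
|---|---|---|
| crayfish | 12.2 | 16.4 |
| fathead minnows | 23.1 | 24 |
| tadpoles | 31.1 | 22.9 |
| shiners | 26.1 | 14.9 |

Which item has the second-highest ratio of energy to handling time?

Profitability E/h (kJ/s): crayfish = 12.2/16.4 = 0.744, fathead minnows = 23.1/24 = 0.963, tadpoles = 31.1/22.9 = 1.36, shiners = 26.1/14.9 = 1.75.
Ranked: shiners > tadpoles > fathead minnows > crayfish.

tadpoles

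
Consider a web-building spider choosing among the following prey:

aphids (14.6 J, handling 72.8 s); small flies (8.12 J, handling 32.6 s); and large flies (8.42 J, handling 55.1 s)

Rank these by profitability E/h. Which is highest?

Profitability E/h (J/s): aphids = 14.6/72.8 = 0.201, small flies = 8.12/32.6 = 0.249, large flies = 8.42/55.1 = 0.153.
Ranked: small flies > aphids > large flies.

small flies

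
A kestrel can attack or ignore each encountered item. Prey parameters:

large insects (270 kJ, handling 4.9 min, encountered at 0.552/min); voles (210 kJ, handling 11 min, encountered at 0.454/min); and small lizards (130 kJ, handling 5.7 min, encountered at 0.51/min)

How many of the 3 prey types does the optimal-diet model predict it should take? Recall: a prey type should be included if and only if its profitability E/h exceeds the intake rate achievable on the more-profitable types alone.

Rank by E/h (kJ/min): large insects 55.1, small lizards 22.8, voles 19.1. Include each in turn until the next type's E/h falls below the running intake rate.
Rate on top 1: 40.23. small lizards: 22.8 < 40.23 → exclude; stop.
Optimal diet: large insects — 1 of 3 types.

1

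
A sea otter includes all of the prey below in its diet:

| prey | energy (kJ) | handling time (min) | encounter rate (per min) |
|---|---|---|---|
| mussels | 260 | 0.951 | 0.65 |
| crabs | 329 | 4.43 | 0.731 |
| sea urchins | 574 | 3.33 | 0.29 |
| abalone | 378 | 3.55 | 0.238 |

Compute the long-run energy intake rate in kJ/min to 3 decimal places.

R = (0.65×260 + 0.731×329 + 0.29×574 + 0.238×378) / (1 + 0.65×0.951 + 0.731×4.43 + 0.29×3.33 + 0.238×3.55) = 665.9/6.667 = 99.88 kJ/min.

99.882 kJ/min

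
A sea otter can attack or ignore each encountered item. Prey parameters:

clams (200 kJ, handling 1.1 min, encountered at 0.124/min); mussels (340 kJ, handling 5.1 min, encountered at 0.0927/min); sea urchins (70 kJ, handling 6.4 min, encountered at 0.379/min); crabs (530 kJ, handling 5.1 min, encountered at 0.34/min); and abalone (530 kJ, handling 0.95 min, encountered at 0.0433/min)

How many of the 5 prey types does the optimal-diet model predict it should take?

Profitabilities (E/h, kJ/min): abalone 558, clams 182, crabs 104, mussels 66.7, sea urchins 10.9. Add prey in this order while the next type's profitability exceeds the intake rate on those already taken.
Rate on top 1: 22.04. clams: 182 > 22.04 → include.
Rate on top 2: 40.55. crabs: 104 > 40.55 → include.
Rate on top 3: 78.29. mussels: 66.7 < 78.29 → exclude; stop.
Optimal diet: abalone, clams, crabs — 3 of 5 types.

3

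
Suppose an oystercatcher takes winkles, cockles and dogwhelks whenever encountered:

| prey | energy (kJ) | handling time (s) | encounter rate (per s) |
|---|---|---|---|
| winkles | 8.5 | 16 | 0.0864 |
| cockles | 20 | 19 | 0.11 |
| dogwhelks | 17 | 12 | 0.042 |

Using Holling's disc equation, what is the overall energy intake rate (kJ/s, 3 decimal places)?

R = Σλ_iE_i / (1 + Σλ_ih_i)
Numerator: 0.0864×8.5 + 0.11×20 + 0.042×17 = 3.648
Denominator: 1 + 0.0864×16 + 0.11×19 + 0.042×12 = 4.976
R = 3.648/4.976 = 0.7331 kJ/s

0.733 kJ/s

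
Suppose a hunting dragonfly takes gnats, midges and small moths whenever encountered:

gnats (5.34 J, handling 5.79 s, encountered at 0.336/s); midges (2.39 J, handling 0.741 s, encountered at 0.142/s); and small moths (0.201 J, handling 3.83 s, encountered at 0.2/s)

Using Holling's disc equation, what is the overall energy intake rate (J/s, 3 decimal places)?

0.570 J/s

R = (0.336×5.34 + 0.142×2.39 + 0.2×0.201) / (1 + 0.336×5.79 + 0.142×0.741 + 0.2×3.83) = 2.174/3.817 = 0.5696 J/s.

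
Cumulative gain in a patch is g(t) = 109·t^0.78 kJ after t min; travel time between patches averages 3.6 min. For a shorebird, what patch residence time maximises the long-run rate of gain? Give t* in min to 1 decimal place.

12.8 min

Optimal t* satisfies g'(t*) = g(t*)/(T + t*).
g'(t) = 0.78·109·t^-0.22. Setting 0.78·109·t^-0.22 = 109·t^0.78/(3.6+t) gives 0.78(3.6+t) = t, so 0.22·t = 0.78×3.6.
t* = 0.78×3.6/0.22 = 12.76 min.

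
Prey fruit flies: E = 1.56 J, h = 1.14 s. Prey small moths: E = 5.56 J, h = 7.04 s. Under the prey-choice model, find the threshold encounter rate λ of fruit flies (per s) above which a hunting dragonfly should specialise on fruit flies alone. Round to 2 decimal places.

Drop small moths once their profitability E₂/h₂ falls below the rate achievable on fruit flies alone: E₂/h₂ = λE₁/(1 + λh₁).
Solve for λ: λE₁h₂ = E₂(1 + λh₁) → λ(E₁h₂ − E₂h₁) = E₂ → λ = E₂/(E₁h₂ − E₂h₁).
λ = 5.56/(1.56×7.04 − 5.56×1.14) = 5.56/4.644 = 1.197 per s.

1.20 per s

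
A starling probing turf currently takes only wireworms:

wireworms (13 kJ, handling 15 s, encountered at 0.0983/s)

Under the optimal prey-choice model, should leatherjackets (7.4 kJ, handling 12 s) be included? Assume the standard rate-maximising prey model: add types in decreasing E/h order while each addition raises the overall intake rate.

On wireworms alone, R = ΣλE/(1+Σλh) = 1.278/2.474 = 0.5164 kJ/s.
Profitability of leatherjackets: 7.4/12 = 0.6167 kJ/s.
Since 0.6167 > R, including leatherjackets increases the long-run rate.

Yes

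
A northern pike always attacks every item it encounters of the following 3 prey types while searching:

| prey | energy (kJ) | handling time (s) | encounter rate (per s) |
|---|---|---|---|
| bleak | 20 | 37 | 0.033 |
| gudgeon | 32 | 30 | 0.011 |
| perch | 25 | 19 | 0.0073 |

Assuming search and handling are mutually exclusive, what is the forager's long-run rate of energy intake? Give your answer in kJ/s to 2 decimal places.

Energy encountered per unit search time: 0.033×20 + 0.011×32 + 0.0073×25 = 1.195 kJ/s.
Handling time per unit search time: 0.033×37 + 0.011×30 + 0.0073×19 = 1.69.
Rate = 1.195/(1 + 1.69) = 0.4441 kJ/s.

0.44 kJ/s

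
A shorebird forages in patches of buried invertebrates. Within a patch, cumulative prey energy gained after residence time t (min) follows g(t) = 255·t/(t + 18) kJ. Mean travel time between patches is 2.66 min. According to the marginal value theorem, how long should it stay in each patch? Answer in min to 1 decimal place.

6.9 min

Maximise g(t)/(T+t): set derivative to zero → g'(t)(T+t) = g(t).
g'(t) = 255·18/(t + 18)². Setting 255·18/(t+18)² = 255t/[(t+18)(2.66+t)] gives 18(2.66+t) = t(t+18), so t² = 18×2.66 = 47.88.
t* = √47.88 = 6.92 min.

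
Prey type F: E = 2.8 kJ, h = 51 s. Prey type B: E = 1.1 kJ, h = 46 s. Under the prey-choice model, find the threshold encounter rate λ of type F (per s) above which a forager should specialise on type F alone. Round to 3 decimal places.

The zero-one rule: include type B iff E₂/h₂ > λE₁/(1+λh₁). Equality gives the switch point.
λE₁h₂ = E₂ + λE₂h₁ ⇒ λ = E₂/(E₁h₂ − E₂h₁) = 1.1/(128.8 − 56.1) = 0.01513 per s.

0.015 per s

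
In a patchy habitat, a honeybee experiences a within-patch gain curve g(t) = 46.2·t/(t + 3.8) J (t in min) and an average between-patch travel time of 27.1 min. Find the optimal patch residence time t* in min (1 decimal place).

10.1 min

Maximise g(t)/(T+t): set derivative to zero → g'(t)(T+t) = g(t).
g'(t) = 46.2·3.8/(t + 3.8)². Setting 46.2·3.8/(t+3.8)² = 46.2t/[(t+3.8)(27.1+t)] gives 3.8(27.1+t) = t(t+3.8), so t² = 3.8×27.1 = 103.
t* = √103 = 10.15 min.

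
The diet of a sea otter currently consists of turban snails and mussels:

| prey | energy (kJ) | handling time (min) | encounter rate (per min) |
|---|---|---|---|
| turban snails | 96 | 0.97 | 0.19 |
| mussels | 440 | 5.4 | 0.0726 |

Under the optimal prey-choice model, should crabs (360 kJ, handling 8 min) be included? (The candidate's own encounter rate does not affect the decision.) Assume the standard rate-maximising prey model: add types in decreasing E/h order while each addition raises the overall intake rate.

Yes

Intake rate on the current diet: R = (0.19×96 + 0.0726×440) / (1 + 0.19×0.97 + 0.0726×5.4) = 50.18/1.576 = 31.84 kJ/min.
crabs: E/h = 360/8 = 45 kJ/min.
Since 45 > R, including crabs increases the long-run rate.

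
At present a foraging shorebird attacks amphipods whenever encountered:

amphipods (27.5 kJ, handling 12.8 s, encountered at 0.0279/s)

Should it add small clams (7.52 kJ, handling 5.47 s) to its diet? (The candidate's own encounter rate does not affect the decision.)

Intake rate on the current diet: R = (0.0279×27.5) / (1 + 0.0279×12.8) = 0.7672/1.357 = 0.5654 kJ/s.
Profitability of small clams: 7.52/5.47 = 1.375 kJ/s.
Since 1.375 > R, including small clams increases the long-run rate.

Yes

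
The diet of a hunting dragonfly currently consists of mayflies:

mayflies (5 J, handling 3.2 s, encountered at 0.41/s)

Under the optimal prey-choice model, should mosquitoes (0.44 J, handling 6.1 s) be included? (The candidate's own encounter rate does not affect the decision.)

No

On mayflies alone, R = ΣλE/(1+Σλh) = 2.05/2.312 = 0.8867 J/s.
Profitability of mosquitoes: 0.44/6.1 = 0.07213 J/s.
Since 0.07213 < R, time spent handling mosquitoes is better spent searching.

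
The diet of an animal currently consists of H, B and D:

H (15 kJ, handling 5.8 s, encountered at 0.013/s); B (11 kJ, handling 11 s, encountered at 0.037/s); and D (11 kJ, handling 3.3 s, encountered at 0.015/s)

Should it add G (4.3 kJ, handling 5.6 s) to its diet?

Yes

On H, B and D alone, R = ΣλE/(1+Σλh) = 0.767/1.532 = 0.5007 kJ/s.
G: E/h = 4.3/5.6 = 0.7679 kJ/s.
Since 0.7679 > R, including G increases the long-run rate.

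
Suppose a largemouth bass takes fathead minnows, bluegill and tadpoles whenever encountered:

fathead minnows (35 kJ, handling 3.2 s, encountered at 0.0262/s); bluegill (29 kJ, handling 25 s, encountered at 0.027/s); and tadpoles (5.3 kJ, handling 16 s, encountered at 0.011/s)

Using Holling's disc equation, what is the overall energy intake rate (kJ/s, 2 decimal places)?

0.91 kJ/s

R = (0.0262×35 + 0.027×29 + 0.011×5.3) / (1 + 0.0262×3.2 + 0.027×25 + 0.011×16) = 1.758/1.935 = 0.9088 kJ/s.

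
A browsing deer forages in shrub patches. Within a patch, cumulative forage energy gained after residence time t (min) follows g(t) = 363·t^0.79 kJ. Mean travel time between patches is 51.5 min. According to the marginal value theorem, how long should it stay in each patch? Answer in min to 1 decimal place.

193.7 min

Optimal t* satisfies g'(t*) = g(t*)/(T + t*).
g'(t) = 0.79·363·t^-0.21. Setting 0.79·363·t^-0.21 = 363·t^0.79/(51.5+t) gives 0.79(51.5+t) = t, so 0.21·t = 0.79×51.5.
t* = 0.79×51.5/0.21 = 193.7 min.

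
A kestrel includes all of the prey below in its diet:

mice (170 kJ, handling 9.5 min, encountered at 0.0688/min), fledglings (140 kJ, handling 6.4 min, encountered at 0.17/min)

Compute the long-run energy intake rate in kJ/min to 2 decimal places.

R = Σλ_iE_i / (1 + Σλ_ih_i)
Numerator: 0.0688×170 + 0.17×140 = 35.5
Denominator: 1 + 0.0688×9.5 + 0.17×6.4 = 2.742
R = 35.5/2.742 = 12.95 kJ/min

12.95 kJ/min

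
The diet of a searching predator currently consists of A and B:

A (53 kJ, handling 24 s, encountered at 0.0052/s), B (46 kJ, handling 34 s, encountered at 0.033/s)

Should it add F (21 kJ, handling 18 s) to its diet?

Yes

Current rate: (0.0052×53 + 0.033×46)/(1 + 0.0052×24 + 0.033×34) = 0.7983 kJ/s.
Profitability of F: 21/18 = 1.167 kJ/s.
Since 1.167 > R, including F increases the long-run rate.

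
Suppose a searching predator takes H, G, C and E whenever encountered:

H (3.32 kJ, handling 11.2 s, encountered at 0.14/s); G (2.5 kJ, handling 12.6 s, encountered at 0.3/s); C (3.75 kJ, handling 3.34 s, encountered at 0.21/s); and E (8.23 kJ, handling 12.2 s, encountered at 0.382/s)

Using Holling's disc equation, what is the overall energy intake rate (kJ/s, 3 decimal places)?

Energy encountered per unit search time: 0.14×3.32 + 0.3×2.5 + 0.21×3.75 + 0.382×8.23 = 5.146 kJ/s.
Handling time per unit search time: 0.14×11.2 + 0.3×12.6 + 0.21×3.34 + 0.382×12.2 = 10.71.
Rate = 5.146/(1 + 10.71) = 0.4395 kJ/s.

0.439 kJ/s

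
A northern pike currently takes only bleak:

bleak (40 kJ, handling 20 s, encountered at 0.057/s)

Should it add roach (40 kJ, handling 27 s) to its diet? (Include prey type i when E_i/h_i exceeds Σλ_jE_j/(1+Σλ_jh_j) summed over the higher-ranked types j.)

Intake rate on the current diet: R = (0.057×40) / (1 + 0.057×20) = 2.28/2.14 = 1.065 kJ/s.
Profitability of roach: 40/27 = 1.481 kJ/s.
Since 1.481 > R, including roach increases the long-run rate.

Yes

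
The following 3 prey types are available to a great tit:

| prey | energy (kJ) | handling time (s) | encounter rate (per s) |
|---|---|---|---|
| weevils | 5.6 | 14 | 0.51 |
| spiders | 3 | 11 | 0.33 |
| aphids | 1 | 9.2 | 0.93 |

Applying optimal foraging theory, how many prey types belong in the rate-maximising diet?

1

E/h in descending order: weevils 0.4, spiders 0.273, aphids 0.109 kJ/s. The optimal diet is the largest prefix of this list for which every included type satisfies E_i/h_i > R on the types above it.
Rate on top 1: 0.3509. spiders: 0.273 < 0.3509 → exclude; stop.
Optimal diet: weevils — 1 of 3 types.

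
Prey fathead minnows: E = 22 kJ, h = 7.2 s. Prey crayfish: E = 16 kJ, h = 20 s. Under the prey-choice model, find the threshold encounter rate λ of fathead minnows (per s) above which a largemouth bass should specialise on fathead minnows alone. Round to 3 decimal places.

0.049 per s

Drop crayfish once their profitability E₂/h₂ falls below the rate achievable on fathead minnows alone: E₂/h₂ = λE₁/(1 + λh₁).
Solve for λ: λE₁h₂ = E₂(1 + λh₁) → λ(E₁h₂ − E₂h₁) = E₂ → λ = E₂/(E₁h₂ − E₂h₁).
λ = 16/(22×20 − 16×7.2) = 16/324.8 = 0.04926 per s.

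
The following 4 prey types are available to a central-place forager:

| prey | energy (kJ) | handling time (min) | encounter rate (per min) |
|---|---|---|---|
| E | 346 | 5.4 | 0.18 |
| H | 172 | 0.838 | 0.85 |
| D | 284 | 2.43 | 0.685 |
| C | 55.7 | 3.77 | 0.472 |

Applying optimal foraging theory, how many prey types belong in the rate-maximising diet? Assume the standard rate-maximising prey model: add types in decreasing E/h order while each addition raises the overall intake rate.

Profitabilities (E/h, kJ/min): H 205, D 117, E 64.1, C 14.8. Add prey in this order while the next type's profitability exceeds the intake rate on those already taken.
Rate on top 1: 85.38. D: 117 > 85.38 → include.
Rate on top 2: 100.9. E: 64.1 < 100.9 → exclude; stop.
Optimal diet: H, D — 2 of 4 types.

2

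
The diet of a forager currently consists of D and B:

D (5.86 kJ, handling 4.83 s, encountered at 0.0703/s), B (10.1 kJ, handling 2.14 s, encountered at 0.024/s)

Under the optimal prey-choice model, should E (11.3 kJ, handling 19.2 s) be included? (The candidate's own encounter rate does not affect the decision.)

Yes

On D and B alone, R = ΣλE/(1+Σλh) = 0.6544/1.391 = 0.4705 kJ/s.
E: E/h = 11.3/19.2 = 0.5885 kJ/s.
0.5885 > 0.4705, so adding E raises the average — include it.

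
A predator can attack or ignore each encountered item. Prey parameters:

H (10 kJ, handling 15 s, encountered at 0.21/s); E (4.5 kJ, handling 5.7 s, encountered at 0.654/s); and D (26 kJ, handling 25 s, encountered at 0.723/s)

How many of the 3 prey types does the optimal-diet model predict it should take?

1

Rank by E/h (kJ/s): D 1.04, E 0.789, H 0.667. Include each in turn until the next type's E/h falls below the running intake rate.
Rate on top 1: 0.9855. E: 0.789 < 0.9855 → exclude; stop.
Optimal diet: D — 1 of 3 types.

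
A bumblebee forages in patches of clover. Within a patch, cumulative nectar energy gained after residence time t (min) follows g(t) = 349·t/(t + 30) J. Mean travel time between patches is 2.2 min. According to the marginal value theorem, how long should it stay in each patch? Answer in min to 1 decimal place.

By the marginal value theorem, leave when the instantaneous gain rate g'(t) equals the habitat-wide average g(t)/(T + t).
g'(t) = 349·30/(t + 30)². Setting 349·30/(t+30)² = 349t/[(t+30)(2.2+t)] gives 30(2.2+t) = t(t+30), so t² = 30×2.2 = 66.
t* = √66 = 8.124 min.

8.1 min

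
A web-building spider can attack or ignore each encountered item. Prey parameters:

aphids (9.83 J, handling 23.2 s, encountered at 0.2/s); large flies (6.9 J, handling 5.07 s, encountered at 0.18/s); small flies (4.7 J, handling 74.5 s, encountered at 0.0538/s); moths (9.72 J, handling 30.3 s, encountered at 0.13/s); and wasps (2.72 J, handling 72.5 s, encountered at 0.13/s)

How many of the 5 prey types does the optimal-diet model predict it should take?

1

Profitabilities (E/h, J/s): large flies 1.36, aphids 0.424, moths 0.321, small flies 0.0631, wasps 0.0375. Add prey in this order while the next type's profitability exceeds the intake rate on those already taken.
Rate on top 1: 0.6494. aphids: 0.424 < 0.6494 → exclude; stop.
Optimal diet: large flies — 1 of 5 types.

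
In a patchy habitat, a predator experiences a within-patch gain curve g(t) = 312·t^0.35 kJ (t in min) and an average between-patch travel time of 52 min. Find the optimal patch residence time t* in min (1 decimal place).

28.0 min

By the marginal value theorem, leave when the instantaneous gain rate g'(t) equals the habitat-wide average g(t)/(T + t).
g'(t) = 0.35·312·t^-0.65. Setting 0.35·312·t^-0.65 = 312·t^0.35/(52+t) gives 0.35(52+t) = t, so 0.65·t = 0.35×52.
t* = 0.35×52/0.65 = 28 min.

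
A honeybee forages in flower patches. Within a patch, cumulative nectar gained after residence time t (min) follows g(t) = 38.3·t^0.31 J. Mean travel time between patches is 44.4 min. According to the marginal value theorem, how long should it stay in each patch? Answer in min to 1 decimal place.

Optimal t* satisfies g'(t*) = g(t*)/(T + t*).
g'(t) = 0.31·38.3·t^-0.69. Setting 0.31·38.3·t^-0.69 = 38.3·t^0.31/(44.4+t) gives 0.31(44.4+t) = t, so 0.69·t = 0.31×44.4.
t* = 0.31×44.4/0.69 = 19.95 min.

19.9 min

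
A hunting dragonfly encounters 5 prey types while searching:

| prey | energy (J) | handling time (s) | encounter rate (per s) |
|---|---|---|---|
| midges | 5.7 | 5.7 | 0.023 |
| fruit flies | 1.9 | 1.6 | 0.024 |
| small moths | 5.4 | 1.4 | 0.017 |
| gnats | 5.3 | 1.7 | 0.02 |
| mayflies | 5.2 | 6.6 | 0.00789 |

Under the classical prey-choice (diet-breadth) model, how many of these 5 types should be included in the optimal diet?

Profitabilities (E/h, J/s): small moths 3.86, gnats 3.12, fruit flies 1.19, midges 1, mayflies 0.788. Add prey in this order while the next type's profitability exceeds the intake rate on those already taken.
Rate on top 1: 0.08967. gnats: 3.12 > 0.08967 → include.
Rate on top 2: 0.187. fruit flies: 1.19 > 0.187 → include.
Rate on top 3: 0.222. midges: 1 > 0.222 → include.
Rate on top 4: 0.3051. mayflies: 0.788 > 0.3051 → include.
Optimal diet: small moths, gnats, fruit flies, midges, mayflies — 5 of 5 types.

5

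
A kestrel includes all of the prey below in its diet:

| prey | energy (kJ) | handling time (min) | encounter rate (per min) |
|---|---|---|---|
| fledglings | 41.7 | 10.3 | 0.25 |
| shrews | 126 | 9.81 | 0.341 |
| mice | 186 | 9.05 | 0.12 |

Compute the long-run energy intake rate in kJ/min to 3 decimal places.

R = (0.25×41.7 + 0.341×126 + 0.12×186) / (1 + 0.25×10.3 + 0.341×9.81 + 0.12×9.05) = 75.71/8.006 = 9.457 kJ/min.

9.457 kJ/min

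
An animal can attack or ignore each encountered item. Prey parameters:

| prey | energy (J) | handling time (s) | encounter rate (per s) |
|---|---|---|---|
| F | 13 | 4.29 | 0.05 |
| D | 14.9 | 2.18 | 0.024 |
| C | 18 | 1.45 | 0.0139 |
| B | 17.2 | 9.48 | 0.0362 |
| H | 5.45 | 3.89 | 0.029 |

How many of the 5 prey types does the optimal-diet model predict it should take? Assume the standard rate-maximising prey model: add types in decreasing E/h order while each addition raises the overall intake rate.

5

Profitabilities (E/h, J/s): C 12.4, D 6.83, F 3.03, B 1.81, H 1.4. Add prey in this order while the next type's profitability exceeds the intake rate on those already taken.
Rate on top 1: 0.2453. D: 6.83 > 0.2453 → include.
Rate on top 2: 0.5667. F: 3.03 > 0.5667 → include.
Rate on top 3: 0.9773. B: 1.81 > 0.9773 → include.
Rate on top 4: 1.154. H: 1.4 > 1.154 → include.
Optimal diet: C, D, F, B, H — 5 of 5 types.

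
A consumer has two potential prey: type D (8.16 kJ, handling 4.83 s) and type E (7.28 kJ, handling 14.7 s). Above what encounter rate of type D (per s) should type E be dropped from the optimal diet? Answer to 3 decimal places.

0.086 per s

The zero-one rule: include type E iff E₂/h₂ > λE₁/(1+λh₁). Equality gives the switch point.
λE₁h₂ = E₂ + λE₂h₁ ⇒ λ = E₂/(E₁h₂ − E₂h₁) = 7.28/(120 − 35.16) = 0.08586 per s.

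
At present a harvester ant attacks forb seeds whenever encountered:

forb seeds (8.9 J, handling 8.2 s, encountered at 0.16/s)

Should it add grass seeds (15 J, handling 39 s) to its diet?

No

Intake rate on the current diet: R = (0.16×8.9) / (1 + 0.16×8.2) = 1.424/2.312 = 0.6159 J/s.
grass seeds: E/h = 15/39 = 0.3846 J/s.
0.3846 < 0.6159, so adding grass seeds would lower the average — exclude it.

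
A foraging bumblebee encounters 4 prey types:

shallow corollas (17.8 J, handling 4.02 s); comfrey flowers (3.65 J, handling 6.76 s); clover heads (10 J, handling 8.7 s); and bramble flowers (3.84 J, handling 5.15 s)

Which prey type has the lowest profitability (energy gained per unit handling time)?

Profitability E/h (J/s): shallow corollas = 17.8/4.02 = 4.43, comfrey flowers = 3.65/6.76 = 0.54, clover heads = 10/8.7 = 1.15, bramble flowers = 3.84/5.15 = 0.746.
Ranked: shallow corollas > clover heads > bramble flowers > comfrey flowers.

comfrey flowers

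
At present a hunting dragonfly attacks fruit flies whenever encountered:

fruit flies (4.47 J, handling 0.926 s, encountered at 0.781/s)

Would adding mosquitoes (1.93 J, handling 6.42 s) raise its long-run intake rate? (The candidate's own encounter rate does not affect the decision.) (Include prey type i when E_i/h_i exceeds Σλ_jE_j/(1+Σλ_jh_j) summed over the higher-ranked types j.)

No

Intake rate on the current diet: R = (0.781×4.47) / (1 + 0.781×0.926) = 3.491/1.723 = 2.026 J/s.
Profitability of mosquitoes: 1.93/6.42 = 0.3006 J/s.
Since 0.3006 < R, time spent handling mosquitoes is better spent searching.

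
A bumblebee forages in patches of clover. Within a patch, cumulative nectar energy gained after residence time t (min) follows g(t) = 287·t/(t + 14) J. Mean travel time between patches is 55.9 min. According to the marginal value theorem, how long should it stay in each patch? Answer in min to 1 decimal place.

28.0 min

Maximise g(t)/(T+t): set derivative to zero → g'(t)(T+t) = g(t).
g'(t) = 287·14/(t + 14)². Setting 287·14/(t+14)² = 287t/[(t+14)(55.9+t)] gives 14(55.9+t) = t(t+14), so t² = 14×55.9 = 782.6.
t* = √782.6 = 27.97 min.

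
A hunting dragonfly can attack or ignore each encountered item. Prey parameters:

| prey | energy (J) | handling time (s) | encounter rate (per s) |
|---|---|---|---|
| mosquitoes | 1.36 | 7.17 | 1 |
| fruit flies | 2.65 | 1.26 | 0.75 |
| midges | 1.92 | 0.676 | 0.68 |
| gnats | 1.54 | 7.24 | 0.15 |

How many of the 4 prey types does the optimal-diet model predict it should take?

Profitabilities (E/h, J/s): midges 2.84, fruit flies 2.1, gnats 0.213, mosquitoes 0.19. Add prey in this order while the next type's profitability exceeds the intake rate on those already taken.
Rate on top 1: 0.8944. fruit flies: 2.1 > 0.8944 → include.
Rate on top 2: 1.369. gnats: 0.213 < 1.369 → exclude; stop.
Optimal diet: midges, fruit flies — 2 of 4 types.

2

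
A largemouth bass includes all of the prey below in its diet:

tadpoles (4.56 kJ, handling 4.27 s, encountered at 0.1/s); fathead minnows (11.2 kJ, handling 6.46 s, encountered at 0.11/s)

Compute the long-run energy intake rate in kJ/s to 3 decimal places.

R = Σλ_iE_i / (1 + Σλ_ih_i)
Numerator: 0.1×4.56 + 0.11×11.2 = 1.688
Denominator: 1 + 0.1×4.27 + 0.11×6.46 = 2.138
R = 1.688/2.138 = 0.7897 kJ/s

0.790 kJ/s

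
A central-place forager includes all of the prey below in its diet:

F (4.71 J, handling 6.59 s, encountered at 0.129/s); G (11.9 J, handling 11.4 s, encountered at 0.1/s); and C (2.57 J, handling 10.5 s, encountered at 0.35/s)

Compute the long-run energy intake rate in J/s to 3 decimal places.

R = (0.129×4.71 + 0.1×11.9 + 0.35×2.57) / (1 + 0.129×6.59 + 0.1×11.4 + 0.35×10.5) = 2.697/6.665 = 0.4047 J/s.

0.405 J/s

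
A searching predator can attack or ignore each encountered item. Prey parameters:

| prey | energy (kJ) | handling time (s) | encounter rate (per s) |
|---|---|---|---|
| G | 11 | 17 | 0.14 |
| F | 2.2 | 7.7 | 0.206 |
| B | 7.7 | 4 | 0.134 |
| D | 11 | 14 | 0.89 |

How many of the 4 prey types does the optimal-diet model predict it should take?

E/h in descending order: B 1.93, D 0.786, G 0.647, F 0.286 kJ/s. The optimal diet is the largest prefix of this list for which every included type satisfies E_i/h_i > R on the types above it.
Rate on top 1: 0.6717. D: 0.786 > 0.6717 → include.
Rate on top 2: 0.7732. G: 0.647 < 0.7732 → exclude; stop.
Optimal diet: B, D — 2 of 4 types.

2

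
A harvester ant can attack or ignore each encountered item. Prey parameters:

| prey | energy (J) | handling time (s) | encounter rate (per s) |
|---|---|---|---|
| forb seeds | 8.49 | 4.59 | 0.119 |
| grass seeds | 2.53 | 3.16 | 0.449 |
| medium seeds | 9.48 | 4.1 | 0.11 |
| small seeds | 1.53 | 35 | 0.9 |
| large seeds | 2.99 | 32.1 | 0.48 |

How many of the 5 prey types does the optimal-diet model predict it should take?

2

E/h in descending order: medium seeds 2.31, forb seeds 1.85, grass seeds 0.801, large seeds 0.0931, small seeds 0.0437 J/s. The optimal diet is the largest prefix of this list for which every included type satisfies E_i/h_i > R on the types above it.
Rate on top 1: 0.7187. forb seeds: 1.85 > 0.7187 → include.
Rate on top 2: 1.028. grass seeds: 0.801 < 1.028 → exclude; stop.
Optimal diet: medium seeds, forb seeds — 2 of 5 types.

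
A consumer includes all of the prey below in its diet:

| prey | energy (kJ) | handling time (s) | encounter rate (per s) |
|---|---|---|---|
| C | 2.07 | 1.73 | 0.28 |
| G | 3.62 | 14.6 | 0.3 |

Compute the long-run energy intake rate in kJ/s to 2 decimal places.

0.28 kJ/s

Energy encountered per unit search time: 0.28×2.07 + 0.3×3.62 = 1.666 kJ/s.
Handling time per unit search time: 0.28×1.73 + 0.3×14.6 = 4.864.
Rate = 1.666/(1 + 4.864) = 0.284 kJ/s.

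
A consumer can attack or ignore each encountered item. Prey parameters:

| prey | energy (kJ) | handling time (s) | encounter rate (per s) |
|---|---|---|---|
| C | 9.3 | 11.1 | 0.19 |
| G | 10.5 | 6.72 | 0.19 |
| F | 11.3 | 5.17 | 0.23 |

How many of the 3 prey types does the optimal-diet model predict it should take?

E/h in descending order: F 2.19, G 1.56, C 0.838 kJ/s. The optimal diet is the largest prefix of this list for which every included type satisfies E_i/h_i > R on the types above it.
Rate on top 1: 1.187. G: 1.56 > 1.187 → include.
Rate on top 2: 1.325. C: 0.838 < 1.325 → exclude; stop.
Optimal diet: F, G — 2 of 3 types.

2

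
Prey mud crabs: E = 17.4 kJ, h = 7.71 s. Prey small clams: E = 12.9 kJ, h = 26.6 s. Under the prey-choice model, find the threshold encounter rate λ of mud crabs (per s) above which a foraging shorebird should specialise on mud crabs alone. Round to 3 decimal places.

At the threshold, the rate on mud crabs alone equals the profitability of small clams: λ·17.4/(1 + λ·7.71) = 12.9/26.6 = 0.485.
Rearranging, λ(17.4 − 0.485×7.71) = 0.485, so λ = 0.485/13.66 = 0.0355 per s.

0.035 per s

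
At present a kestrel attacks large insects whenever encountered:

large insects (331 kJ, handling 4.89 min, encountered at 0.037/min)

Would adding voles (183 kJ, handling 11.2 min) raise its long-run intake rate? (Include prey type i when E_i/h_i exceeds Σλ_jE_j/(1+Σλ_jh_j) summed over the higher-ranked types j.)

Yes

On large insects alone, R = ΣλE/(1+Σλh) = 12.25/1.181 = 10.37 kJ/min.
Profitability of voles: 183/11.2 = 16.34 kJ/min.
16.34 > 10.37, so adding voles raises the average — include it.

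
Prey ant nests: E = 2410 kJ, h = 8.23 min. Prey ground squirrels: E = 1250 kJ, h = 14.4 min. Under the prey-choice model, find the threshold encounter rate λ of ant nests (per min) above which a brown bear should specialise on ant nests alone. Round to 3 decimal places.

0.051 per min

Drop ground squirrels once their profitability E₂/h₂ falls below the rate achievable on ant nests alone: E₂/h₂ = λE₁/(1 + λh₁).
Solve for λ: λE₁h₂ = E₂(1 + λh₁) → λ(E₁h₂ − E₂h₁) = E₂ → λ = E₂/(E₁h₂ − E₂h₁).
λ = 1250/(2410×14.4 − 1250×8.23) = 1250/2.442e+04 = 0.05119 per min.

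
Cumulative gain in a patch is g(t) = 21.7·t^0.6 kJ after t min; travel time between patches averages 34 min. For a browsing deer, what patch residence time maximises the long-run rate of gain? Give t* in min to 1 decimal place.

51.0 min

Maximise g(t)/(T+t): set derivative to zero → g'(t)(T+t) = g(t).
g'(t) = 0.6·21.7·t^-0.4. Setting 0.6·21.7·t^-0.4 = 21.7·t^0.6/(34+t) gives 0.6(34+t) = t, so 0.40·t = 0.6×34.
t* = 0.6×34/0.40 = 51 min.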